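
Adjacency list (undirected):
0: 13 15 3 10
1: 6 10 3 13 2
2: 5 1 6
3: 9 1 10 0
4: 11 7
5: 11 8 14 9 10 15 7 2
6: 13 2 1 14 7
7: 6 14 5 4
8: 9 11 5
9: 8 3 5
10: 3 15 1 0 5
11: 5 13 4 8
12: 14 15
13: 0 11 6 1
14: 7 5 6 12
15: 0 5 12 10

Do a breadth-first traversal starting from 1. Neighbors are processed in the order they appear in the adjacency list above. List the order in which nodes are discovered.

1 → 6 → 10 → 3 → 13 → 2 → 14 → 7 → 15 → 0 → 5 → 9 → 11 → 12 → 4 → 8

Visit 1; enqueue 6, 10, 3, 13, 2 → queue [6, 10, 3, 13, 2]
Visit 6; enqueue 14, 7 → queue [10, 3, 13, 2, 14, 7]
Visit 10; enqueue 15, 0, 5 → queue [3, 13, 2, 14, 7, 15, 0, 5]
Visit 3; enqueue 9 → queue [13, 2, 14, 7, 15, 0, 5, 9]
Visit 13; enqueue 11 → queue [2, 14, 7, 15, 0, 5, 9, 11]
Visit 2 → queue [14, 7, 15, 0, 5, 9, 11]
Visit 14; enqueue 12 → queue [7, 15, 0, 5, 9, 11, 12]
Visit 7; enqueue 4 → queue [15, 0, 5, 9, 11, 12, 4]
Visit 15 → queue [0, 5, 9, 11, 12, 4]
Visit 0 → queue [5, 9, 11, 12, 4]
Visit 5; enqueue 8 → queue [9, 11, 12, 4, 8]
Visit 9 → queue [11, 12, 4, 8]
Visit 11 → queue [12, 4, 8]
Visit 12 → queue [4, 8]
Visit 4 → queue [8]
Visit 8 → queue []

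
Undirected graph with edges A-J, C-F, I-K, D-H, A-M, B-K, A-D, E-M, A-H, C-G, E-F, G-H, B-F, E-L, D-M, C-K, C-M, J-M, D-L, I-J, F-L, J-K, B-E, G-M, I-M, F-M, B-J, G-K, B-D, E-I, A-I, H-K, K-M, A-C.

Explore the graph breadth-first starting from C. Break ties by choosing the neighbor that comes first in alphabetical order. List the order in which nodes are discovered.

Visit C; enqueue A, F, G, K, M → queue [A, F, G, K, M]
Visit A; enqueue D, H, I, J → queue [F, G, K, M, D, H, I, J]
Visit F; enqueue B, E, L → queue [G, K, M, D, H, I, J, B, E, L]
Visit G → queue [K, M, D, H, I, J, B, E, L]
Visit K → queue [M, D, H, I, J, B, E, L]
Visit M → queue [D, H, I, J, B, E, L]
Visit D → queue [H, I, J, B, E, L]
Visit H → queue [I, J, B, E, L]
Visit I → queue [J, B, E, L]
Visit J → queue [B, E, L]
Visit B → queue [E, L]
Visit E → queue [L]
Visit L → queue []

C A F G K M D H I J B E L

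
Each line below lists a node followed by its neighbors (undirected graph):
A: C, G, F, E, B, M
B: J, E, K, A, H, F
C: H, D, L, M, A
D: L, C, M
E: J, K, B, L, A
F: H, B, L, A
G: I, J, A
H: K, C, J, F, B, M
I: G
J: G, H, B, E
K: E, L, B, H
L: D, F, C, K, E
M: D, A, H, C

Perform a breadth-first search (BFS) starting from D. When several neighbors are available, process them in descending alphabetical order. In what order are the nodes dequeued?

D → M → L → C → H → A → K → F → E → J → B → G → I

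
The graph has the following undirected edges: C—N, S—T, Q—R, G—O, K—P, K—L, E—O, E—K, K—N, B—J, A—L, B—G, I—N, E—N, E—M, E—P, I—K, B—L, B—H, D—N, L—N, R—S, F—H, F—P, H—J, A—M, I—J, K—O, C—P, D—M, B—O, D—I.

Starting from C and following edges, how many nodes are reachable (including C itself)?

BFS from C visits: C, P, N, K, F, E, L, I, D, O, H, M, B, A, J, G
Reachable nodes: 16 of 20 total.

16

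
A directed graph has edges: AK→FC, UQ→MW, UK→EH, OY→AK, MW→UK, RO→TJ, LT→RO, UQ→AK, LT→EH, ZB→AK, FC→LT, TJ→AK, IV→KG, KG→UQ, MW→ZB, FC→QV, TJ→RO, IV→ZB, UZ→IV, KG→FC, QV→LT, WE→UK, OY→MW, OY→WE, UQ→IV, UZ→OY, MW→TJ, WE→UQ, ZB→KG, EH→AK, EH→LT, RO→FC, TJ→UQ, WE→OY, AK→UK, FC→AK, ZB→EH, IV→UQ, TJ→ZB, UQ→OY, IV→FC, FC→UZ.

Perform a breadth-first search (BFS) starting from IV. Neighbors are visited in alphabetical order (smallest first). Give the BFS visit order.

Visit IV; enqueue FC, KG, UQ, ZB → queue [FC, KG, UQ, ZB]
Visit FC; enqueue AK, LT, QV, UZ → queue [KG, UQ, ZB, AK, LT, QV, UZ]
Visit KG → queue [UQ, ZB, AK, LT, QV, UZ]
Visit UQ; enqueue MW, OY → queue [ZB, AK, LT, QV, UZ, MW, OY]
Visit ZB; enqueue EH → queue [AK, LT, QV, UZ, MW, OY, EH]
Visit AK; enqueue UK → queue [LT, QV, UZ, MW, OY, EH, UK]
Visit LT; enqueue RO → queue [QV, UZ, MW, OY, EH, UK, RO]
Visit QV → queue [UZ, MW, OY, EH, UK, RO]
Visit UZ → queue [MW, OY, EH, UK, RO]
Visit MW; enqueue TJ → queue [OY, EH, UK, RO, TJ]
Visit OY; enqueue WE → queue [EH, UK, RO, TJ, WE]
Visit EH → queue [UK, RO, TJ, WE]
Visit UK → queue [RO, TJ, WE]
Visit RO → queue [TJ, WE]
Visit TJ → queue [WE]
Visit WE → queue []

IV FC KG UQ ZB AK LT QV UZ MW OY EH UK RO TJ WE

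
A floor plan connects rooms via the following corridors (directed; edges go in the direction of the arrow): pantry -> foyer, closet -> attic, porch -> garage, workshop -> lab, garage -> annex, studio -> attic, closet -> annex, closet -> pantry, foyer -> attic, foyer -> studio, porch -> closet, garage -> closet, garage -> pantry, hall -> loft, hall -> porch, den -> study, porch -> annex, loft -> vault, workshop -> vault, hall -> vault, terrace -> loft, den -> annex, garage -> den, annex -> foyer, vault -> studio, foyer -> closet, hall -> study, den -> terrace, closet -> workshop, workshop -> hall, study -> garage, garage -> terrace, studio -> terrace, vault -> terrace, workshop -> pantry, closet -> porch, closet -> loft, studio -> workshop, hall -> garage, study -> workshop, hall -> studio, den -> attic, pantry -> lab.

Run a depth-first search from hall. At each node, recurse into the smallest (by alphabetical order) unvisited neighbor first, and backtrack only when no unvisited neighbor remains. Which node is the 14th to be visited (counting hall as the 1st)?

porch

Visit hall
hall → garage
garage → annex
annex → foyer
foyer → attic
foyer → closet
closet → loft
loft → vault
vault → studio
studio → terrace
studio → workshop
workshop → lab
workshop → pantry
closet → porch
garage → den
den → study

Visit order: hall, garage, annex, foyer, attic, closet, loft, vault, studio, terrace, workshop, lab, pantry, porch, den, study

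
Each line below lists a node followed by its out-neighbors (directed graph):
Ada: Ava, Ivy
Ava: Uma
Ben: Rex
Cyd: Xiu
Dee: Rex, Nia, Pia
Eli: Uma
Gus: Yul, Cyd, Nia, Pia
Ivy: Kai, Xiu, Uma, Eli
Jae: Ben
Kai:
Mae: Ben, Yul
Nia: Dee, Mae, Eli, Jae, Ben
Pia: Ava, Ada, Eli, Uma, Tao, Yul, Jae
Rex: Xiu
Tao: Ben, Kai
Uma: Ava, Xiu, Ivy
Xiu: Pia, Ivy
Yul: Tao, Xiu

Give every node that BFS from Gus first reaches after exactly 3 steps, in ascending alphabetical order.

Level 0: Gus
Level 1: Cyd, Nia, Pia, Yul
Level 2: Ada, Ava, Ben, Dee, Eli, Jae, Mae, Tao, Uma, Xiu
Level 3: Ivy, Kai, Rex

Ivy, Kai, Rex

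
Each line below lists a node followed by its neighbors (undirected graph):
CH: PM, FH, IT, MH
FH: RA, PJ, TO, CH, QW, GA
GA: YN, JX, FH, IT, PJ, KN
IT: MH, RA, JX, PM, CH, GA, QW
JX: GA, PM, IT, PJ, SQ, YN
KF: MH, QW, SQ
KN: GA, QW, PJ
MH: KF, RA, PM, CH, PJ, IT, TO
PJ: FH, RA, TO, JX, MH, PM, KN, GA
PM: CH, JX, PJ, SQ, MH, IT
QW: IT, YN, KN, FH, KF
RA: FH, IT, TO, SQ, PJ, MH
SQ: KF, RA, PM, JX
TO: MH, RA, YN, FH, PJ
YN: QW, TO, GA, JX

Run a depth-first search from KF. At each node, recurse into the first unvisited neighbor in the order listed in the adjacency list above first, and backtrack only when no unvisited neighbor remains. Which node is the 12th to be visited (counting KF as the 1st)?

Visit KF
KF → MH
MH → RA
RA → FH
FH → PJ
PJ → TO
TO → YN
YN → QW
QW → IT
IT → JX
JX → GA
GA → KN
JX → PM
PM → CH
PM → SQ

Visit order: KF, MH, RA, FH, PJ, TO, YN, QW, IT, JX, GA, KN, PM, CH, SQ

KN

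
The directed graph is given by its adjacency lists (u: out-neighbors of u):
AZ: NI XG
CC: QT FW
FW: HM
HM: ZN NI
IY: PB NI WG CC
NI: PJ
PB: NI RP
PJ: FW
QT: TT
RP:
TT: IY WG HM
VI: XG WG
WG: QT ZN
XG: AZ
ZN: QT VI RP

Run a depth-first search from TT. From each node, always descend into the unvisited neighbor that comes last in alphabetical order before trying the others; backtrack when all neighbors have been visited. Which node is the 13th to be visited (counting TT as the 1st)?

Visit TT
TT → WG
WG → ZN
ZN → VI
VI → XG
XG → AZ
AZ → NI
NI → PJ
PJ → FW
FW → HM
ZN → RP
ZN → QT
TT → IY
IY → PB
IY → CC

Visit order: TT, WG, ZN, VI, XG, AZ, NI, PJ, FW, HM, RP, QT, IY, PB, CC

IY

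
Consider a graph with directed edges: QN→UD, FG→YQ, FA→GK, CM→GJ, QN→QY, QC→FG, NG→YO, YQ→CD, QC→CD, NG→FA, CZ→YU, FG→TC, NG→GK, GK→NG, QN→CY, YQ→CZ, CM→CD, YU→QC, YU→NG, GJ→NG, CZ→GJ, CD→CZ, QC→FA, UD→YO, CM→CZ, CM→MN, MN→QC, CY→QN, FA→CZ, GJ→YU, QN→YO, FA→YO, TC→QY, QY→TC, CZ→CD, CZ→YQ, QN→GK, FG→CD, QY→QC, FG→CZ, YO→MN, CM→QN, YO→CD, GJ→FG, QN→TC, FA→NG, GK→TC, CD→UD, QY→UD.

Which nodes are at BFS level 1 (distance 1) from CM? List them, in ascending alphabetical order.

CD, CZ, GJ, MN, QN

Level 0: CM
Level 1: CD, CZ, GJ, MN, QN
Level 2: CY, FG, GK, NG, QC, QY, TC, UD, YO, YQ, YU
Level 3: FA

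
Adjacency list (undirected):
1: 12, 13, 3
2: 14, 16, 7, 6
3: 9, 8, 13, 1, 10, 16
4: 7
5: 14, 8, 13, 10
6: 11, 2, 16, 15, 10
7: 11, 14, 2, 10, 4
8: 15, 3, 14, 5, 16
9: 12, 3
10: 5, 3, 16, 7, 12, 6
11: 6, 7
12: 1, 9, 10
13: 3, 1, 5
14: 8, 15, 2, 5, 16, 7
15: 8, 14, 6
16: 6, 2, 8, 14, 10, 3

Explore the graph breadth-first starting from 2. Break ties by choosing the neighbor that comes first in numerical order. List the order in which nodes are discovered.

2, 6, 7, 14, 16, 10, 11, 15, 4, 5, 8, 3, 12, 13, 1, 9

Visit 2; enqueue 6, 7, 14, 16 → queue [6, 7, 14, 16]
Visit 6; enqueue 10, 11, 15 → queue [7, 14, 16, 10, 11, 15]
Visit 7; enqueue 4 → queue [14, 16, 10, 11, 15, 4]
Visit 14; enqueue 5, 8 → queue [16, 10, 11, 15, 4, 5, 8]
Visit 16; enqueue 3 → queue [10, 11, 15, 4, 5, 8, 3]
Visit 10; enqueue 12 → queue [11, 15, 4, 5, 8, 3, 12]
Visit 11 → queue [15, 4, 5, 8, 3, 12]
Visit 15 → queue [4, 5, 8, 3, 12]
Visit 4 → queue [5, 8, 3, 12]
Visit 5; enqueue 13 → queue [8, 3, 12, 13]
Visit 8 → queue [3, 12, 13]
Visit 3; enqueue 1, 9 → queue [12, 13, 1, 9]
Visit 12 → queue [13, 1, 9]
Visit 13 → queue [1, 9]
Visit 1 → queue [9]
Visit 9 → queue []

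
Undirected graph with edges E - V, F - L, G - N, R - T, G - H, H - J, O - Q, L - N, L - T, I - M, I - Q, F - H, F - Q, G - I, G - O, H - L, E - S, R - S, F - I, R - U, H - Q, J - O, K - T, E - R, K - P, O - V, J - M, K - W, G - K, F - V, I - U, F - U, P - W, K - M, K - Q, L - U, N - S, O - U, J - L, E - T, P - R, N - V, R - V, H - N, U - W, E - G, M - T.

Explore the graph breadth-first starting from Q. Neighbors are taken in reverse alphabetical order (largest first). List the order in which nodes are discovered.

Q, O, K, I, H, F, V, U, J, G, W, T, P, M, N, L, R, E, S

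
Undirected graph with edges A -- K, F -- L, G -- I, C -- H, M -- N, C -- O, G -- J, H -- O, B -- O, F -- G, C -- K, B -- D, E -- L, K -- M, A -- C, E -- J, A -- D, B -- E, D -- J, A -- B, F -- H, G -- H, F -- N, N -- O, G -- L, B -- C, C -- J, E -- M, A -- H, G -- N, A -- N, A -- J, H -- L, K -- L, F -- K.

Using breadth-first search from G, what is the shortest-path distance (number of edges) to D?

Level 0: G
Level 1: F, H, I, J, L, N
Level 2: A, C, D, E, K, M, O
Level 3: B
D first appears at level 2.

2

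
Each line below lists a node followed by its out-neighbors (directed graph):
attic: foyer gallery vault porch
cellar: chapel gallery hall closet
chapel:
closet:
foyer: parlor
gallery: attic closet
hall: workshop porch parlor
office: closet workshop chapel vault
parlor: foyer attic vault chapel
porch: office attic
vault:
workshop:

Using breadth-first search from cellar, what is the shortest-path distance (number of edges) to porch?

Level 0: cellar
Level 1: chapel, closet, gallery, hall
Level 2: attic, parlor, porch, workshop
Level 3: foyer, office, vault
porch first appears at level 2.

2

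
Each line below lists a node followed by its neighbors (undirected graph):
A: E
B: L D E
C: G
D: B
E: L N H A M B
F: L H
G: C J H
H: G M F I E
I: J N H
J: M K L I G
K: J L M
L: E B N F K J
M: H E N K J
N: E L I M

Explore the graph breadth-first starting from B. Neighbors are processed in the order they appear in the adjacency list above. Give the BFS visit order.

B L D E N F K J H A M I G C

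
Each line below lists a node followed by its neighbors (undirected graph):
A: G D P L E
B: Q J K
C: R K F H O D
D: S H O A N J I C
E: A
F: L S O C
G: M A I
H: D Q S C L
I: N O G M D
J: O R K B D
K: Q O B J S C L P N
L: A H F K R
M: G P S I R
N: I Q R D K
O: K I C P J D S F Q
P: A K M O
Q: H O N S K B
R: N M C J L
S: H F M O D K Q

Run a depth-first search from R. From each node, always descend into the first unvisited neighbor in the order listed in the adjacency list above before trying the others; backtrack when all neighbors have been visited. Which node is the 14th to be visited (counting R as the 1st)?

M

Visit R
R → N
N → I
I → O
O → K
K → Q
Q → H
H → D
D → S
S → F
F → L
L → A
A → G
G → M
M → P
A → E
F → C
D → J
J → B

Visit order: R, N, I, O, K, Q, H, D, S, F, L, A, G, M, P, E, C, J, B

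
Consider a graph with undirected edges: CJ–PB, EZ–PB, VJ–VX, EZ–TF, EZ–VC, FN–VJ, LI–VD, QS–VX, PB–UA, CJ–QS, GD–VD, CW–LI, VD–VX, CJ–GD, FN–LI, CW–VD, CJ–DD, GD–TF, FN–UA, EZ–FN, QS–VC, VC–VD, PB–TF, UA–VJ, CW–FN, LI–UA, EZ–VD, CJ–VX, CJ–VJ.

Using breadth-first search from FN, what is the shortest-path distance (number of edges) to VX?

2

Level 0: FN
Level 1: CW, EZ, LI, UA, VJ
Level 2: CJ, PB, TF, VC, VD, VX
Level 3: DD, GD, QS
VX first appears at level 2.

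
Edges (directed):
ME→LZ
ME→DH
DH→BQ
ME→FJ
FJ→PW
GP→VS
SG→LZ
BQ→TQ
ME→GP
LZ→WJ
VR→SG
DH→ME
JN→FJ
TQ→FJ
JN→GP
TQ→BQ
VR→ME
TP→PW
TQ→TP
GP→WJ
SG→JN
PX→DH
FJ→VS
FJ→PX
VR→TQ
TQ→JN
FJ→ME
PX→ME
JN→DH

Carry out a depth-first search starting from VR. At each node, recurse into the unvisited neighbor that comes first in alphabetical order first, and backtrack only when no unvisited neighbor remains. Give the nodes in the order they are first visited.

Visit VR
VR → ME
ME → DH
DH → BQ
BQ → TQ
TQ → FJ
FJ → PW
FJ → PX
FJ → VS
TQ → JN
JN → GP
GP → WJ
TQ → TP
ME → LZ
VR → SG

VR -> ME -> DH -> BQ -> TQ -> FJ -> PW -> PX -> VS -> JN -> GP -> WJ -> TP -> LZ -> SG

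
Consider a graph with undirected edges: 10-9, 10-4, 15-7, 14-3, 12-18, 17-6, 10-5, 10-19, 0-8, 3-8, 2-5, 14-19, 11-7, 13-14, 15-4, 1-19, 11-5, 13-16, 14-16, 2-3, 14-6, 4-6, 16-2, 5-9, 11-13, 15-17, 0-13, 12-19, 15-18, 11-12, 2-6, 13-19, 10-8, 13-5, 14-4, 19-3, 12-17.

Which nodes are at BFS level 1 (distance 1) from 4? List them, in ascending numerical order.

6, 10, 14, 15

Level 0: 4
Level 1: 6, 10, 14, 15
Level 2: 2, 3, 5, 7, 8, 9, 13, 16, 17, 18, 19
Level 3: 0, 1, 11, 12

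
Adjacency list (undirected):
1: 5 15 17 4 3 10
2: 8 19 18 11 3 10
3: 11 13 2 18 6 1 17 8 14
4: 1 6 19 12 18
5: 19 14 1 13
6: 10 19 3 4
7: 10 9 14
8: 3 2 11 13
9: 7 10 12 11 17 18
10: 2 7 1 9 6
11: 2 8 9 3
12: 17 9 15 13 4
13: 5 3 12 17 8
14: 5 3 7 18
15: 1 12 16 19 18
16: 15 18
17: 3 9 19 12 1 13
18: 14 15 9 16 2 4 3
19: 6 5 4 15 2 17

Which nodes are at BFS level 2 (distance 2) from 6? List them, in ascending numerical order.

1, 2, 5, 7, 8, 9, 11, 12, 13, 14, 15, 17, 18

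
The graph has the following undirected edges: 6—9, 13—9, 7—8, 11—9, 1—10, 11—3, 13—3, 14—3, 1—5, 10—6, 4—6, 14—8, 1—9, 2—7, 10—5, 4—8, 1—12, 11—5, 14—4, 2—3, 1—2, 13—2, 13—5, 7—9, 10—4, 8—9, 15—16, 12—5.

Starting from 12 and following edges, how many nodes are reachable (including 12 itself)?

BFS from 12 visits: 12, 5, 1, 13, 11, 10, 9, 2, 3, 6, 4, 8, 7, 14
Reachable nodes: 14 of 16 total.

14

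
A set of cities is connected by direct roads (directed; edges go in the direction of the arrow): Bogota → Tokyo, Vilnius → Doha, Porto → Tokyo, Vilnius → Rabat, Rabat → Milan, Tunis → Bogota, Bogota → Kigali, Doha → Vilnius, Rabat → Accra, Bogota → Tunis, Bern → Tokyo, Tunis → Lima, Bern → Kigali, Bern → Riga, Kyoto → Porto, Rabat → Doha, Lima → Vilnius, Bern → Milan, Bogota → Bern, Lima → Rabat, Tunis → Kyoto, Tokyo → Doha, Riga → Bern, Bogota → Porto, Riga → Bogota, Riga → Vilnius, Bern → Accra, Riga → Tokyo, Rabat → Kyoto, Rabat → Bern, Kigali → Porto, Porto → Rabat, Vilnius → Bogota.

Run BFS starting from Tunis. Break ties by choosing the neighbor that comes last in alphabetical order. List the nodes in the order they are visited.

Visit Tunis; enqueue Lima, Kyoto, Bogota → queue [Lima, Kyoto, Bogota]
Visit Lima; enqueue Vilnius, Rabat → queue [Kyoto, Bogota, Vilnius, Rabat]
Visit Kyoto; enqueue Porto → queue [Bogota, Vilnius, Rabat, Porto]
Visit Bogota; enqueue Tokyo, Kigali, Bern → queue [Vilnius, Rabat, Porto, Tokyo, Kigali, Bern]
Visit Vilnius; enqueue Doha → queue [Rabat, Porto, Tokyo, Kigali, Bern, Doha]
Visit Rabat; enqueue Milan, Accra → queue [Porto, Tokyo, Kigali, Bern, Doha, Milan, Accra]
Visit Porto → queue [Tokyo, Kigali, Bern, Doha, Milan, Accra]
Visit Tokyo → queue [Kigali, Bern, Doha, Milan, Accra]
Visit Kigali → queue [Bern, Doha, Milan, Accra]
Visit Bern; enqueue Riga → queue [Doha, Milan, Accra, Riga]
Visit Doha → queue [Milan, Accra, Riga]
Visit Milan → queue [Accra, Riga]
Visit Accra → queue [Riga]
Visit Riga → queue []

Tunis, Lima, Kyoto, Bogota, Vilnius, Rabat, Porto, Tokyo, Kigali, Bern, Doha, Milan, Accra, Riga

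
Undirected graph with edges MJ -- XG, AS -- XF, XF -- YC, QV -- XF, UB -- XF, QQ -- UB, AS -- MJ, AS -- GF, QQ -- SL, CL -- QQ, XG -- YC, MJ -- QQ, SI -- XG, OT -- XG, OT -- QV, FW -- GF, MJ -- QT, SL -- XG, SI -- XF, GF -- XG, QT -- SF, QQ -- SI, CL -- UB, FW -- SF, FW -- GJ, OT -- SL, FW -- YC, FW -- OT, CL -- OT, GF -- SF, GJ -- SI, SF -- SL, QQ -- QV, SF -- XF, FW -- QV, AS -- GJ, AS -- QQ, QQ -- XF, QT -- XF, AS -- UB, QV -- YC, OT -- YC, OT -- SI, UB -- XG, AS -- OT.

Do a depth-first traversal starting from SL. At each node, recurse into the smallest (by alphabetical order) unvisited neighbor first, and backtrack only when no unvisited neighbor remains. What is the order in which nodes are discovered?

SL, OT, AS, GF, FW, GJ, SI, QQ, CL, UB, XF, QT, MJ, XG, YC, QV, SF

Visit SL
SL → OT
OT → AS
AS → GF
GF → FW
FW → GJ
GJ → SI
SI → QQ
QQ → CL
CL → UB
UB → XF
XF → QT
QT → MJ
MJ → XG
XG → YC
YC → QV
QT → SF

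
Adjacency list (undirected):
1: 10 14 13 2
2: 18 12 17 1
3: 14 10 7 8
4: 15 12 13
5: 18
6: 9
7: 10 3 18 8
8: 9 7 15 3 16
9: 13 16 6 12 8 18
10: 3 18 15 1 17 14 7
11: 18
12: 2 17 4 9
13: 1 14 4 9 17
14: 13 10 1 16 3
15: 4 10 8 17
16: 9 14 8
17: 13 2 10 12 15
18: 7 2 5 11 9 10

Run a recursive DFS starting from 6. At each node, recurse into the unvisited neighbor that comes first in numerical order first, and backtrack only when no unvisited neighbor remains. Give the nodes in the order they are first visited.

Visit 6
6 → 9
9 → 8
8 → 3
3 → 7
7 → 10
10 → 1
1 → 2
2 → 12
12 → 4
4 → 13
13 → 14
14 → 16
13 → 17
17 → 15
2 → 18
18 → 5
18 → 11

6 -> 9 -> 8 -> 3 -> 7 -> 10 -> 1 -> 2 -> 12 -> 4 -> 13 -> 14 -> 16 -> 17 -> 15 -> 18 -> 5 -> 11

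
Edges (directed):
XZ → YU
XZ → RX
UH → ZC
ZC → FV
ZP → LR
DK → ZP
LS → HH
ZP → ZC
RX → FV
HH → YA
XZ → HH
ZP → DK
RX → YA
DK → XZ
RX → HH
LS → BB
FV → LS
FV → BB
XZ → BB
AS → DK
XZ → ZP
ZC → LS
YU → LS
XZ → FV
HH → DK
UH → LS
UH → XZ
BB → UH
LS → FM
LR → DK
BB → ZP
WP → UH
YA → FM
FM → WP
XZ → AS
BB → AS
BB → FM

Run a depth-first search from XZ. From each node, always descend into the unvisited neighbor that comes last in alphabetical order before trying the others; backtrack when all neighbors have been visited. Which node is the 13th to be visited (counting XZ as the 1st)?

FV

Visit XZ
XZ → ZP
ZP → ZC
ZC → LS
LS → HH
HH → YA
YA → FM
FM → WP
WP → UH
HH → DK
LS → BB
BB → AS
ZC → FV
ZP → LR
XZ → YU
XZ → RX

Visit order: XZ, ZP, ZC, LS, HH, YA, FM, WP, UH, DK, BB, AS, FV, LR, YU, RX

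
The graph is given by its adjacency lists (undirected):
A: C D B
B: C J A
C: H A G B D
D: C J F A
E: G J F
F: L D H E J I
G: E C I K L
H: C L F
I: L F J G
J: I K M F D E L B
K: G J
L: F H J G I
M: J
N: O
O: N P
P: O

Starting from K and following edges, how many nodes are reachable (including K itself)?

BFS from K visits: K, J, G, M, L, I, F, E, D, B, C, H, A
Reachable nodes: 13 of 16 total.

13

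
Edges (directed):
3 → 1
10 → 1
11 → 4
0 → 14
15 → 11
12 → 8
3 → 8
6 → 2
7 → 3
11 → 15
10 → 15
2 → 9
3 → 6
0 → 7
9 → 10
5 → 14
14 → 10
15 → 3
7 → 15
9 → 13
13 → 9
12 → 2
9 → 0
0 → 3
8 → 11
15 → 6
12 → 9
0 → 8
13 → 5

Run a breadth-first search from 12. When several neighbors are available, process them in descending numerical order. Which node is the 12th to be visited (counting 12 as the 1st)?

14

Visit 12; enqueue 9, 8, 2 → queue [9, 8, 2]
Visit 9; enqueue 13, 10, 0 → queue [8, 2, 13, 10, 0]
Visit 8; enqueue 11 → queue [2, 13, 10, 0, 11]
Visit 2 → queue [13, 10, 0, 11]
Visit 13; enqueue 5 → queue [10, 0, 11, 5]
Visit 10; enqueue 15, 1 → queue [0, 11, 5, 15, 1]
Visit 0; enqueue 14, 7, 3 → queue [11, 5, 15, 1, 14, 7, 3]
Visit 11; enqueue 4 → queue [5, 15, 1, 14, 7, 3, 4]
Visit 5 → queue [15, 1, 14, 7, 3, 4]
Visit 15; enqueue 6 → queue [1, 14, 7, 3, 4, 6]
Visit 1 → queue [14, 7, 3, 4, 6]
Visit 14 → queue [7, 3, 4, 6]
Visit 7 → queue [3, 4, 6]
Visit 3 → queue [4, 6]
Visit 4 → queue [6]
Visit 6 → queue []

Visit order: 12, 9, 8, 2, 13, 10, 0, 11, 5, 15, 1, 14, 7, 3, 4, 6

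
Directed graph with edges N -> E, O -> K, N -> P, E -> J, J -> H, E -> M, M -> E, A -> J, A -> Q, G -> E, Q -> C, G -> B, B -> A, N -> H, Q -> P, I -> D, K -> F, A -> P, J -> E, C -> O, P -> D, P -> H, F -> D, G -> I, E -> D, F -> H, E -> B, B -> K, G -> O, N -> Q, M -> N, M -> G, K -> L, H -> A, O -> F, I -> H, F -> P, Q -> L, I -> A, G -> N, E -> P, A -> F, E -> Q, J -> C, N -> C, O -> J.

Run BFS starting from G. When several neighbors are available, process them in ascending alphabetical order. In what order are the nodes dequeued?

G B E I N O A K D J M P Q H C F L

Visit G; enqueue B, E, I, N, O → queue [B, E, I, N, O]
Visit B; enqueue A, K → queue [E, I, N, O, A, K]
Visit E; enqueue D, J, M, P, Q → queue [I, N, O, A, K, D, J, M, P, Q]
Visit I; enqueue H → queue [N, O, A, K, D, J, M, P, Q, H]
Visit N; enqueue C → queue [O, A, K, D, J, M, P, Q, H, C]
Visit O; enqueue F → queue [A, K, D, J, M, P, Q, H, C, F]
Visit A → queue [K, D, J, M, P, Q, H, C, F]
Visit K; enqueue L → queue [D, J, M, P, Q, H, C, F, L]
Visit D → queue [J, M, P, Q, H, C, F, L]
Visit J → queue [M, P, Q, H, C, F, L]
Visit M → queue [P, Q, H, C, F, L]
Visit P → queue [Q, H, C, F, L]
Visit Q → queue [H, C, F, L]
Visit H → queue [C, F, L]
Visit C → queue [F, L]
Visit F → queue [L]
Visit L → queue []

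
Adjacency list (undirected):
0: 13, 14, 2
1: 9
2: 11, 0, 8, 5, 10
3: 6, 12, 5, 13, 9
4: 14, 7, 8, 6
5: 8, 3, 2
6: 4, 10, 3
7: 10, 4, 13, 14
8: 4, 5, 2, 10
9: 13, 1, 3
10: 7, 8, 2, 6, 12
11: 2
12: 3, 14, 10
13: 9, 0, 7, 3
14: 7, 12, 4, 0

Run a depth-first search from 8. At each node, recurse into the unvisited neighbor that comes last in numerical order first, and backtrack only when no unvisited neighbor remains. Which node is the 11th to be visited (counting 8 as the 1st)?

Visit 8
8 → 10
10 → 12
12 → 14
14 → 7
7 → 13
13 → 9
9 → 3
3 → 6
6 → 4
3 → 5
5 → 2
2 → 11
2 → 0
9 → 1

Visit order: 8, 10, 12, 14, 7, 13, 9, 3, 6, 4, 5, 2, 11, 0, 1

5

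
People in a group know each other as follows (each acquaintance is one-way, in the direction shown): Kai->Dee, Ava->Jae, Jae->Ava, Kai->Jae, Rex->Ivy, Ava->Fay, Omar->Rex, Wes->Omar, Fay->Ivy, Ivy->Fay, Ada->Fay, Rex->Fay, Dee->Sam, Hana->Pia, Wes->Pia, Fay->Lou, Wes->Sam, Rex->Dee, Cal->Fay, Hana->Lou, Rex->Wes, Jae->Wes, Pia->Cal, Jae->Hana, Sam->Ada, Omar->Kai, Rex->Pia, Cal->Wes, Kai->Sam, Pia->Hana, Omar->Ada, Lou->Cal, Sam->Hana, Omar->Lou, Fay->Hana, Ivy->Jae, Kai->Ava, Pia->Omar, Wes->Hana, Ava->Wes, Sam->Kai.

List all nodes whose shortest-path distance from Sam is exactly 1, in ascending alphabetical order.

Level 0: Sam
Level 1: Ada, Hana, Kai
Level 2: Ava, Dee, Fay, Jae, Lou, Pia
Level 3: Cal, Ivy, Omar, Wes
Level 4: Rex

Ada, Hana, Kai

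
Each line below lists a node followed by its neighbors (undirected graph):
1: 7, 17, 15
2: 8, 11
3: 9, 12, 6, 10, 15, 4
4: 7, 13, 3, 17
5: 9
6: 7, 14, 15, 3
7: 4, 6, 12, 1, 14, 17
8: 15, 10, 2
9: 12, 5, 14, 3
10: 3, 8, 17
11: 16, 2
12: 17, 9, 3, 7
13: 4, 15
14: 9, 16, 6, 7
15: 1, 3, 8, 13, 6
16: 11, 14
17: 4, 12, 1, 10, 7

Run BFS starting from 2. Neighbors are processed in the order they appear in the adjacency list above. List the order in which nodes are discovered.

2, 8, 11, 15, 10, 16, 1, 3, 13, 6, 17, 14, 7, 9, 12, 4, 5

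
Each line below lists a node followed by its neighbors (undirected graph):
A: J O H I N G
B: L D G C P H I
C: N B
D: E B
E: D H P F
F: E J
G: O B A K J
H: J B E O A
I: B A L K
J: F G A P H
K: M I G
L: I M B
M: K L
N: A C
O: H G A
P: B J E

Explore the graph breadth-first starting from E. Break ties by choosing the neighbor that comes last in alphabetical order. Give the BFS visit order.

E, P, H, F, D, J, B, O, A, G, L, I, C, N, K, M

Visit E; enqueue P, H, F, D → queue [P, H, F, D]
Visit P; enqueue J, B → queue [H, F, D, J, B]
Visit H; enqueue O, A → queue [F, D, J, B, O, A]
Visit F → queue [D, J, B, O, A]
Visit D → queue [J, B, O, A]
Visit J; enqueue G → queue [B, O, A, G]
Visit B; enqueue L, I, C → queue [O, A, G, L, I, C]
Visit O → queue [A, G, L, I, C]
Visit A; enqueue N → queue [G, L, I, C, N]
Visit G; enqueue K → queue [L, I, C, N, K]
Visit L; enqueue M → queue [I, C, N, K, M]
Visit I → queue [C, N, K, M]
Visit C → queue [N, K, M]
Visit N → queue [K, M]
Visit K → queue [M]
Visit M → queue []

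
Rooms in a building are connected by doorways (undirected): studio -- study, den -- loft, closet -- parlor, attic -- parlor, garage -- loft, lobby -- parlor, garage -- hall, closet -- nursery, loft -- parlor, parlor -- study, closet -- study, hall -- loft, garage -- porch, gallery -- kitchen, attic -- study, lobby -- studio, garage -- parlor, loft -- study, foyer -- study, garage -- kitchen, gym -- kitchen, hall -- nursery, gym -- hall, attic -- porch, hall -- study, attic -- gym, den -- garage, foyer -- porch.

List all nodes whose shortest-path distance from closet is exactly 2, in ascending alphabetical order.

Level 0: closet
Level 1: nursery, parlor, study
Level 2: attic, foyer, garage, hall, lobby, loft, studio
Level 3: den, gym, kitchen, porch
Level 4: gallery

attic, foyer, garage, hall, lobby, loft, studio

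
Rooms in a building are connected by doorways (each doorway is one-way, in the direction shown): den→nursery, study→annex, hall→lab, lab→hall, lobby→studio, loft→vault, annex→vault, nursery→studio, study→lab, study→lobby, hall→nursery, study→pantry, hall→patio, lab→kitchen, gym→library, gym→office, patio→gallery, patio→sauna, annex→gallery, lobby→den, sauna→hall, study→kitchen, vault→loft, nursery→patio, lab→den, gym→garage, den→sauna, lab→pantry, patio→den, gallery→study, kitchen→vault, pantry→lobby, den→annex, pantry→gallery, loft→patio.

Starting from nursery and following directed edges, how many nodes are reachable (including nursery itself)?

15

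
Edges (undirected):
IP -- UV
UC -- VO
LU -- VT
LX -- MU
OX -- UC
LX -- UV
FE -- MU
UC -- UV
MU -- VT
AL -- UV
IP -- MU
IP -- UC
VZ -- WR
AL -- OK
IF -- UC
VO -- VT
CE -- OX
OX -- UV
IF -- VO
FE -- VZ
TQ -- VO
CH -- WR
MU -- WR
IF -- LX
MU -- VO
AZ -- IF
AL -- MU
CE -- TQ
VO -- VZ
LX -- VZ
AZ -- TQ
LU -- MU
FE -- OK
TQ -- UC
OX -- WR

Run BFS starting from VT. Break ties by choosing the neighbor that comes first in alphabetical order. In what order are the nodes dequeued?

VT, LU, MU, VO, AL, FE, IP, LX, WR, IF, TQ, UC, VZ, OK, UV, CH, OX, AZ, CE

Visit VT; enqueue LU, MU, VO → queue [LU, MU, VO]
Visit LU → queue [MU, VO]
Visit MU; enqueue AL, FE, IP, LX, WR → queue [VO, AL, FE, IP, LX, WR]
Visit VO; enqueue IF, TQ, UC, VZ → queue [AL, FE, IP, LX, WR, IF, TQ, UC, VZ]
Visit AL; enqueue OK, UV → queue [FE, IP, LX, WR, IF, TQ, UC, VZ, OK, UV]
Visit FE → queue [IP, LX, WR, IF, TQ, UC, VZ, OK, UV]
Visit IP → queue [LX, WR, IF, TQ, UC, VZ, OK, UV]
Visit LX → queue [WR, IF, TQ, UC, VZ, OK, UV]
Visit WR; enqueue CH, OX → queue [IF, TQ, UC, VZ, OK, UV, CH, OX]
Visit IF; enqueue AZ → queue [TQ, UC, VZ, OK, UV, CH, OX, AZ]
Visit TQ; enqueue CE → queue [UC, VZ, OK, UV, CH, OX, AZ, CE]
Visit UC → queue [VZ, OK, UV, CH, OX, AZ, CE]
Visit VZ → queue [OK, UV, CH, OX, AZ, CE]
Visit OK → queue [UV, CH, OX, AZ, CE]
Visit UV → queue [CH, OX, AZ, CE]
Visit CH → queue [OX, AZ, CE]
Visit OX → queue [AZ, CE]
Visit AZ → queue [CE]
Visit CE → queue []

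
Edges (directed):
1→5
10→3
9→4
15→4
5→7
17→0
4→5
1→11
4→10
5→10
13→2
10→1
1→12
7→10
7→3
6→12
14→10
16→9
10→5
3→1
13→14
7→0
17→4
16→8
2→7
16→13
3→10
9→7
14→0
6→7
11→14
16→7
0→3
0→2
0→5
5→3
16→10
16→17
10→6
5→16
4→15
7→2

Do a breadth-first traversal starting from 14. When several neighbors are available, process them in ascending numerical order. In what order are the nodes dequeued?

Visit 14; enqueue 0, 10 → queue [0, 10]
Visit 0; enqueue 2, 3, 5 → queue [10, 2, 3, 5]
Visit 10; enqueue 1, 6 → queue [2, 3, 5, 1, 6]
Visit 2; enqueue 7 → queue [3, 5, 1, 6, 7]
Visit 3 → queue [5, 1, 6, 7]
Visit 5; enqueue 16 → queue [1, 6, 7, 16]
Visit 1; enqueue 11, 12 → queue [6, 7, 16, 11, 12]
Visit 6 → queue [7, 16, 11, 12]
Visit 7 → queue [16, 11, 12]
Visit 16; enqueue 8, 9, 13, 17 → queue [11, 12, 8, 9, 13, 17]
Visit 11 → queue [12, 8, 9, 13, 17]
Visit 12 → queue [8, 9, 13, 17]
Visit 8 → queue [9, 13, 17]
Visit 9; enqueue 4 → queue [13, 17, 4]
Visit 13 → queue [17, 4]
Visit 17 → queue [4]
Visit 4; enqueue 15 → queue [15]
Visit 15 → queue []

14 → 0 → 10 → 2 → 3 → 5 → 1 → 6 → 7 → 16 → 11 → 12 → 8 → 9 → 13 → 17 → 4 → 15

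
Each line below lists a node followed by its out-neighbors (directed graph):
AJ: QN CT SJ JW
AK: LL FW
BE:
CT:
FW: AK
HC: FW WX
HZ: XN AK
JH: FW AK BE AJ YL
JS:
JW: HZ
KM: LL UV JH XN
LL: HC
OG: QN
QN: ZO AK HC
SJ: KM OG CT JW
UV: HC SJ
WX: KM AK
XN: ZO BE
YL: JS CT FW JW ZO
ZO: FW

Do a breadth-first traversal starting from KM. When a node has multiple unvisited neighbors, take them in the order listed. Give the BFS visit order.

KM → LL → UV → JH → XN → HC → SJ → FW → AK → BE → AJ → YL → ZO → WX → OG → CT → JW → QN → JS → HZ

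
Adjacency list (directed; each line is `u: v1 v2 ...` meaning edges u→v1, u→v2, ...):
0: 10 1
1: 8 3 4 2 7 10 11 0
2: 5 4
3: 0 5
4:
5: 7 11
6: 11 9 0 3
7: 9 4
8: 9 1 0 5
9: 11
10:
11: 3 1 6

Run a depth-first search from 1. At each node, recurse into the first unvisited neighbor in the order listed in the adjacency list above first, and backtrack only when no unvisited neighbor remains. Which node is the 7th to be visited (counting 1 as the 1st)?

10

Visit 1
1 → 8
8 → 9
9 → 11
11 → 3
3 → 0
0 → 10
3 → 5
5 → 7
7 → 4
11 → 6
1 → 2

Visit order: 1, 8, 9, 11, 3, 0, 10, 5, 7, 4, 6, 2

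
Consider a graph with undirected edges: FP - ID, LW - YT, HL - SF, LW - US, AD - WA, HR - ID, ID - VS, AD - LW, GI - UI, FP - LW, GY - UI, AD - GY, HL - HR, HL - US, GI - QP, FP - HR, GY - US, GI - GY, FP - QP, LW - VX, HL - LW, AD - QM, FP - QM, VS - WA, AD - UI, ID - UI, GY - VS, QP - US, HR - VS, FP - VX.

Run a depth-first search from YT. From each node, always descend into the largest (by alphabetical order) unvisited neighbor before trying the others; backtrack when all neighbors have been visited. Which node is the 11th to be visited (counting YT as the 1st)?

WA

Visit YT
YT → LW
LW → VX
VX → FP
FP → QP
QP → US
US → HL
HL → SF
HL → HR
HR → VS
VS → WA
WA → AD
AD → UI
UI → ID
UI → GY
GY → GI
AD → QM

Visit order: YT, LW, VX, FP, QP, US, HL, SF, HR, VS, WA, AD, UI, ID, GY, GI, QM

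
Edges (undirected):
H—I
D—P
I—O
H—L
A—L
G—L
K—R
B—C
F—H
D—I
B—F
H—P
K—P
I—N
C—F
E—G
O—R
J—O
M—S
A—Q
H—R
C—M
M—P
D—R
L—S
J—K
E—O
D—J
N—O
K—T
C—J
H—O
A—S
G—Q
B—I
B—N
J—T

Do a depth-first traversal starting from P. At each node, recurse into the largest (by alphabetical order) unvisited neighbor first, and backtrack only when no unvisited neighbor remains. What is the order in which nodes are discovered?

P → M → S → L → H → R → O → N → I → D → J → T → K → C → F → B → E → G → Q → A

Visit P
P → M
M → S
S → L
L → H
H → R
R → O
O → N
N → I
I → D
D → J
J → T
T → K
J → C
C → F
F → B
O → E
E → G
G → Q
Q → A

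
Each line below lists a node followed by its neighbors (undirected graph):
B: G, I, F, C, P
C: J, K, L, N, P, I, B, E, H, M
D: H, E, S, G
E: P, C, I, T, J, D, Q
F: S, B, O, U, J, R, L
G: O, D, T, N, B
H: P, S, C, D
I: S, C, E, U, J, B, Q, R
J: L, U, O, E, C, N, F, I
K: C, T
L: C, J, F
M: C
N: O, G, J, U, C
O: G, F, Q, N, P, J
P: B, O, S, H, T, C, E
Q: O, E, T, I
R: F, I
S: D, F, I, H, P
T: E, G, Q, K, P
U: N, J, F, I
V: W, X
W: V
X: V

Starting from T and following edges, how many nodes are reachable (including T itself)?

BFS from T visits: T, E, G, K, P, Q, C, D, I, J, B, N, O, H, S, L, M, R, U, F
Reachable nodes: 20 of 23 total.

20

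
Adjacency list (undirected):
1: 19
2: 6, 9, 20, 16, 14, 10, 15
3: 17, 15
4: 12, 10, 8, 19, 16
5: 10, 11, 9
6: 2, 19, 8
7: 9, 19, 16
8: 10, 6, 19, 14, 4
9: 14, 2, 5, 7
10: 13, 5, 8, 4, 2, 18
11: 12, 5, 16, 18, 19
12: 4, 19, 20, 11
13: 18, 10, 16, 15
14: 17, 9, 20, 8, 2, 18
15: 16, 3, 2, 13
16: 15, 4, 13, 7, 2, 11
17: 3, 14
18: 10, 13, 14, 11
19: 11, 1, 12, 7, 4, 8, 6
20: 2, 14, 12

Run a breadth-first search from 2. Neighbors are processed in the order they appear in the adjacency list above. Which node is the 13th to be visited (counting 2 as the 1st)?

12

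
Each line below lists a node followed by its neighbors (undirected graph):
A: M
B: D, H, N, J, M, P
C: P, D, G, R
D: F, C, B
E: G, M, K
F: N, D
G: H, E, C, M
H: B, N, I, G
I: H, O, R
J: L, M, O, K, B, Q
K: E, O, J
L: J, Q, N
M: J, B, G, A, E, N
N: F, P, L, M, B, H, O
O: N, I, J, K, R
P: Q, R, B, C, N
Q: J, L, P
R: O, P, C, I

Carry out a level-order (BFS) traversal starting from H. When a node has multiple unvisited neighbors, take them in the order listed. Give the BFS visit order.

H -> B -> N -> I -> G -> D -> J -> M -> P -> F -> L -> O -> R -> E -> C -> K -> Q -> A

Visit H; enqueue B, N, I, G → queue [B, N, I, G]
Visit B; enqueue D, J, M, P → queue [N, I, G, D, J, M, P]
Visit N; enqueue F, L, O → queue [I, G, D, J, M, P, F, L, O]
Visit I; enqueue R → queue [G, D, J, M, P, F, L, O, R]
Visit G; enqueue E, C → queue [D, J, M, P, F, L, O, R, E, C]
Visit D → queue [J, M, P, F, L, O, R, E, C]
Visit J; enqueue K, Q → queue [M, P, F, L, O, R, E, C, K, Q]
Visit M; enqueue A → queue [P, F, L, O, R, E, C, K, Q, A]
Visit P → queue [F, L, O, R, E, C, K, Q, A]
Visit F → queue [L, O, R, E, C, K, Q, A]
Visit L → queue [O, R, E, C, K, Q, A]
Visit O → queue [R, E, C, K, Q, A]
Visit R → queue [E, C, K, Q, A]
Visit E → queue [C, K, Q, A]
Visit C → queue [K, Q, A]
Visit K → queue [Q, A]
Visit Q → queue [A]
Visit A → queue []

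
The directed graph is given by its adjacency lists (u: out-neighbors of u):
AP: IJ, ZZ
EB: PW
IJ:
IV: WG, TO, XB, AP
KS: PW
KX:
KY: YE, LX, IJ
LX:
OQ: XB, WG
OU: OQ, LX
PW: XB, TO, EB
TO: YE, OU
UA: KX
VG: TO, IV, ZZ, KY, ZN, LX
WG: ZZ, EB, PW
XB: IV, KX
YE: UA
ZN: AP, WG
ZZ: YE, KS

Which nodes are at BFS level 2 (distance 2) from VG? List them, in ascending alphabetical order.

AP, IJ, KS, OU, WG, XB, YE

Level 0: VG
Level 1: IV, KY, LX, TO, ZN, ZZ
Level 2: AP, IJ, KS, OU, WG, XB, YE
Level 3: EB, KX, OQ, PW, UA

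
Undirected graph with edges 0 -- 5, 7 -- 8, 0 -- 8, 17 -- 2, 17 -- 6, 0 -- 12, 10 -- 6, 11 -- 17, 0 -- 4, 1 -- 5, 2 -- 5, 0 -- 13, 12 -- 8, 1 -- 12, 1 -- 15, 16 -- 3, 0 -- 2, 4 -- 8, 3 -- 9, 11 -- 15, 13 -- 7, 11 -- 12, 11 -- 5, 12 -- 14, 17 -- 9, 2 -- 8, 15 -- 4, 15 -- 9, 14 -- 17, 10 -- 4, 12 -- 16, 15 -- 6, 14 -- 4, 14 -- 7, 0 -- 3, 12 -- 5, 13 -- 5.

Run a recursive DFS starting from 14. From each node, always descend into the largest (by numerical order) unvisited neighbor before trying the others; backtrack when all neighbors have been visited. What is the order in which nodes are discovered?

Visit 14
14 → 17
17 → 11
11 → 15
15 → 9
9 → 3
3 → 16
16 → 12
12 → 8
8 → 7
7 → 13
13 → 5
5 → 2
2 → 0
0 → 4
4 → 10
10 → 6
5 → 1

14 → 17 → 11 → 15 → 9 → 3 → 16 → 12 → 8 → 7 → 13 → 5 → 2 → 0 → 4 → 10 → 6 → 1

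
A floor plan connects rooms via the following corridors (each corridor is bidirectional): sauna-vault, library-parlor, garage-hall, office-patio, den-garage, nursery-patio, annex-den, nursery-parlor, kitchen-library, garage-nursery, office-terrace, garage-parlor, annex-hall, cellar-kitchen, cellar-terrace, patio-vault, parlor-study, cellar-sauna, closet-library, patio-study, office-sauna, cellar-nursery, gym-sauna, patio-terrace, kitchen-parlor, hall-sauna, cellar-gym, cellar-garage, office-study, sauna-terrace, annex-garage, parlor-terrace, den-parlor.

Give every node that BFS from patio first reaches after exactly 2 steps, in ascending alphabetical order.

Level 0: patio
Level 1: nursery, office, study, terrace, vault
Level 2: cellar, garage, parlor, sauna
Level 3: annex, den, gym, hall, kitchen, library
Level 4: closet

cellar, garage, parlor, sauna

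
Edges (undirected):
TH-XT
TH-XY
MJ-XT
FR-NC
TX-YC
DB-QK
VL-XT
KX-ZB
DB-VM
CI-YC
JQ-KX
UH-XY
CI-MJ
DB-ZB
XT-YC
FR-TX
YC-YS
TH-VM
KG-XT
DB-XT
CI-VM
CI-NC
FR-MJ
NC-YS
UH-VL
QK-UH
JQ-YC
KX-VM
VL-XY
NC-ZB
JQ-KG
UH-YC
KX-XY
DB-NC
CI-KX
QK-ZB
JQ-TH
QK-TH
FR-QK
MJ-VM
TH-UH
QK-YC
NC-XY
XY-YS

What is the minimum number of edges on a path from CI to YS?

2

Level 0: CI
Level 1: KX, MJ, NC, VM, YC
Level 2: DB, FR, JQ, QK, TH, TX, UH, XT, XY, YS, ZB
Level 3: KG, VL
YS first appears at level 2.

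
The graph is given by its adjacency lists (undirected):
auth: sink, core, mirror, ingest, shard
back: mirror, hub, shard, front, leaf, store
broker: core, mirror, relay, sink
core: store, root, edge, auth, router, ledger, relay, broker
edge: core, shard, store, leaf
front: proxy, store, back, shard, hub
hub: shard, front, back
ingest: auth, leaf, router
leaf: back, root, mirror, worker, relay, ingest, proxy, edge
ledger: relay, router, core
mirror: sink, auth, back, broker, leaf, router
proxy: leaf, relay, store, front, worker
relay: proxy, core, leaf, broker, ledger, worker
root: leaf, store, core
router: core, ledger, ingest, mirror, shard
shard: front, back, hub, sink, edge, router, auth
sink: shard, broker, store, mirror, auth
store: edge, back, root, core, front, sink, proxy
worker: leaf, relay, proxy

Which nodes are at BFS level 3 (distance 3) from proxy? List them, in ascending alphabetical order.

auth, router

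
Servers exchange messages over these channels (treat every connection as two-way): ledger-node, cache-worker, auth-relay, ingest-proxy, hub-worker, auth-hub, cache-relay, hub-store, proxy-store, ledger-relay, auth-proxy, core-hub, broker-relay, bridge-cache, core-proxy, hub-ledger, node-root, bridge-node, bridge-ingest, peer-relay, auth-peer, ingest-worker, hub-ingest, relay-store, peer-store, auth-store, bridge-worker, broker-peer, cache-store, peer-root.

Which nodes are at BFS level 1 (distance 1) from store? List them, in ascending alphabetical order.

auth, cache, hub, peer, proxy, relay

Level 0: store
Level 1: auth, cache, hub, peer, proxy, relay
Level 2: bridge, broker, core, ingest, ledger, root, worker
Level 3: node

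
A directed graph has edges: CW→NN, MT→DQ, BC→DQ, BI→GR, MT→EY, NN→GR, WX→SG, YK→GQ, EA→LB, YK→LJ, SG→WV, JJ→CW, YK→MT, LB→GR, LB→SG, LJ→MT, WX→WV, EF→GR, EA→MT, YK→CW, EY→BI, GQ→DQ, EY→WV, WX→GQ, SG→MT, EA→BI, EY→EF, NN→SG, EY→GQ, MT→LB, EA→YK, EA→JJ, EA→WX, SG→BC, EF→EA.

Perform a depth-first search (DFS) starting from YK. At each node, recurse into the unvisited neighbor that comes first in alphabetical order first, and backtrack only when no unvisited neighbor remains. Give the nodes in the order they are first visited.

YK CW NN GR SG BC DQ MT EY BI EF EA JJ LB WX GQ WV LJ

Visit YK
YK → CW
CW → NN
NN → GR
NN → SG
SG → BC
BC → DQ
SG → MT
MT → EY
EY → BI
EY → EF
EF → EA
EA → JJ
EA → LB
EA → WX
WX → GQ
WX → WV
YK → LJ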